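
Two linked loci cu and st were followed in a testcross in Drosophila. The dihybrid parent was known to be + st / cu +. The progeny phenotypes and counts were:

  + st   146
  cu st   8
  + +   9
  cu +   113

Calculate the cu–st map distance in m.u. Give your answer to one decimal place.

6.2 m.u.

The recombinant classes are + + and cu st: 9 + 8 = 17.
Recombination frequency = 17/276 = 0.0616 ≈ 6.2%, i.e. 6.2 m.u.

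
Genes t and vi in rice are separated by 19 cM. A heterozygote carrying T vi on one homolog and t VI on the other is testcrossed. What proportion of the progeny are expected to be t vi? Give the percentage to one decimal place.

9.5%

A map distance of 19 cM corresponds to a recombination frequency of 0.190.
The F1 is T vi / t VI, so t vi is a recombinant gamete class with expected frequency r/2 = 0.190/2 = 0.0950.
That is 0.0950 = 9.5% of the progeny.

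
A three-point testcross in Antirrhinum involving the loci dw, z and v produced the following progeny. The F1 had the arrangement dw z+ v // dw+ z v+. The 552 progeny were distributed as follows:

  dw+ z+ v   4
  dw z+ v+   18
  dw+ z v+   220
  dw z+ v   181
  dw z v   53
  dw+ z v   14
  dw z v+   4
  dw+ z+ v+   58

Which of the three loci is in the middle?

dw

The two rarest classes, dw+ z+ v and dw z v+, are the double crossovers. Comparing them with the parentals, only the dw allele has switched, so dw is the middle locus and the order is v – dw – z.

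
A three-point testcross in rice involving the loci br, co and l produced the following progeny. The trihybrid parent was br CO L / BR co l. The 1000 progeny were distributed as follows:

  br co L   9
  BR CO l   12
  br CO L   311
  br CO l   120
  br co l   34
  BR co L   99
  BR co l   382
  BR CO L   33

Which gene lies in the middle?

co

The two rarest classes, br co L and BR CO l, are the double crossovers. Comparing them with the parentals, only the co allele has switched, so co is the middle locus and the order is l – co – br.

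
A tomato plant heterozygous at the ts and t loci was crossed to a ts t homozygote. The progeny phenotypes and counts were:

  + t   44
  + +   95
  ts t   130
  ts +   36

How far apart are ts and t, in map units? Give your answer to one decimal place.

The two most frequent classes, + + (95) and ts t (130), are the parental types, so the F1 was + + / ts t.
The recombinant classes are + t and ts +: 44 + 36 = 80.
Recombination frequency = 80/305 = 0.2623 ≈ 26.2%, i.e. 26.2 map units.

26.2 map units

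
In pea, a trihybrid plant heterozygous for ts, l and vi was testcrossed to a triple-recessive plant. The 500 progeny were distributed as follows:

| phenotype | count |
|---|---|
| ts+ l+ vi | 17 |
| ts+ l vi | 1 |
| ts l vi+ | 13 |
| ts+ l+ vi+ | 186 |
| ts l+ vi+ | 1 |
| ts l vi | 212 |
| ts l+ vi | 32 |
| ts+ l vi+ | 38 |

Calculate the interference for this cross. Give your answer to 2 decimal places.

0.57

The two most frequent reciprocal classes, ts+ l+ vi+ and ts l vi, are the parental types, so the F1 was ts+ l+ vi+ / ts l vi.
The two rarest classes, ts l+ vi+ and ts+ l vi, are the double crossovers. Comparing them with the parentals, only the ts allele has switched, so ts is the middle locus and the order is l – ts – vi.
l–ts: (70 + 2)/500 = 0.1440; ts–vi: (30 + 2)/500 = 0.0640.
Expected DCO frequency = 0.1440 × 0.0640 ≈ 0.00922; observed = 2/500 ≈ 0.00400.
Coefficient of coincidence = 0.00400/0.00922 ≈ 0.43; interference = 1 − 0.43 = 0.57.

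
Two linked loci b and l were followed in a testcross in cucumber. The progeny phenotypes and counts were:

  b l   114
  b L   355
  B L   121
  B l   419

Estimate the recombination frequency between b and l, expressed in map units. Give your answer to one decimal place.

23.3 map units

The two most frequent classes, B l (419) and b L (355), are the parental types, so the F1 was B l / b L.
The recombinant classes are B L and b l: 121 + 114 = 235.
Recombination frequency = 235/1009 = 0.2329 ≈ 23.3%, i.e. 23.3 map units.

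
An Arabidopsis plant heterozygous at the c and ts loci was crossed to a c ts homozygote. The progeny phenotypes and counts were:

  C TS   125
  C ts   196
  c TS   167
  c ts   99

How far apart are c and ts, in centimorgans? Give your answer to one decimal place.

38.2 centimorgans

The two most frequent classes, C ts (196) and c TS (167), are the parental types, so the F1 was C ts / c TS.
The recombinant classes are C TS and c ts: 125 + 99 = 224.
Recombination frequency = 224/587 = 0.3816 ≈ 38.2%, i.e. 38.2 centimorgans.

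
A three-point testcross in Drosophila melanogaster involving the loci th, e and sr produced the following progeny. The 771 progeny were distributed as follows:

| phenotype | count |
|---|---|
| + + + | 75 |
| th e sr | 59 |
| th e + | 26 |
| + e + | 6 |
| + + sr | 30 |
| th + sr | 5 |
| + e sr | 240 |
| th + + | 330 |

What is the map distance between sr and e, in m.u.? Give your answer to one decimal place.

The two most frequent reciprocal classes, th + + and + e sr, are the parental types, so the F1 was th + + / + e sr.
The two rarest classes, th + sr and + e +, are the double crossovers. Comparing them with the parentals, only the sr allele has switched, so sr is the middle locus and the order is e – sr – th.
Crossovers in the e–sr interval produce the single-crossover classes th e + and + + sr (26 + 30 = 56) plus the double crossovers (11).
RF(e–sr) = (56 + 11) / 771 = 67/771 = 0.0869 → 8.7 m.u.

8.7 m.u.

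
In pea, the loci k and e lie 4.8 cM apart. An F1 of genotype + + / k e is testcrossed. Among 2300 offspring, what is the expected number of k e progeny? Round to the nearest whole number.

1095

A map distance of 4.8 cM corresponds to a recombination frequency of 0.048.
The F1 is + + / k e, so k e is a parental gamete class with expected frequency (1 − r)/2 = 0.952/2 = 0.4760.
Expected number = 0.4760 × 2300 = 1094.80 ≈ 1095.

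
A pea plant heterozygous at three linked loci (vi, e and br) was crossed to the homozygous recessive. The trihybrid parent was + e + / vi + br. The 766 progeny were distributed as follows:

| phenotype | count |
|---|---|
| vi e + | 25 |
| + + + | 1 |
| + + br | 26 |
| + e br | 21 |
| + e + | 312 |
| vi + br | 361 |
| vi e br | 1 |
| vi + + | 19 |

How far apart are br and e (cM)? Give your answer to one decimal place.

The two rarest classes, + + + and vi e br, are the double crossovers. Comparing them with the parentals, only the e allele has switched, so e is the middle locus and the order is vi – e – br.
Crossovers in the e–br interval produce the single-crossover classes + e br and vi + + (21 + 19 = 40) plus the double crossovers (2).
RF(e–br) = (40 + 2) / 766 = 42/766 = 0.0548 → 5.5 cM.

5.5 cM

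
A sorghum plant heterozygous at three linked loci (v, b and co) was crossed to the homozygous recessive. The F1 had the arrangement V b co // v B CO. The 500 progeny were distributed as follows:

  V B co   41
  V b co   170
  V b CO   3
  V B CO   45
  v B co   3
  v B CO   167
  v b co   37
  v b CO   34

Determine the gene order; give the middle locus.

The two rarest classes, V b CO and v B co, are the double crossovers. Comparing them with the parentals, only the co allele has switched, so co is the middle locus and the order is v – co – b.

co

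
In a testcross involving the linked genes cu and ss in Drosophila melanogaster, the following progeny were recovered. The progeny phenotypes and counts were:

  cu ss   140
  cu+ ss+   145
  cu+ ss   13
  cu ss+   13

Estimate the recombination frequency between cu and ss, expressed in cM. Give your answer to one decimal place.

8.4 cM

The two most frequent classes, cu+ ss+ (145) and cu ss (140), are the parental types, so the F1 was cu+ ss+ / cu ss.
The recombinant classes are cu+ ss and cu ss+: 13 + 13 = 26.
Recombination frequency = 26/311 = 0.0836 ≈ 8.4%, i.e. 8.4 cM.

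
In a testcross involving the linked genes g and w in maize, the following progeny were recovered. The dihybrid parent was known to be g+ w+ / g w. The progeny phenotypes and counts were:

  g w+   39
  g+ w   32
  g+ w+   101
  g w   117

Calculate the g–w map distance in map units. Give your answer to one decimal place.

The recombinant classes are g+ w and g w+: 32 + 39 = 71.
Recombination frequency = 71/289 = 0.2457 ≈ 24.6%, i.e. 24.6 map units.

24.6 map units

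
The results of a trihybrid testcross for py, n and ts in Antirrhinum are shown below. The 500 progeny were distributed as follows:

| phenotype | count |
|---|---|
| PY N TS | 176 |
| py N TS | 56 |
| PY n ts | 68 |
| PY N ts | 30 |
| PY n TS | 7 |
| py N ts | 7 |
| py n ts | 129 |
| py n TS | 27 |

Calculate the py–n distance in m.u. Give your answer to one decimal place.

The two most frequent reciprocal classes, PY N TS and py n ts, are the parental types, so the F1 was PY N TS / py n ts.
The two rarest classes, PY n TS and py N ts, are the double crossovers. Comparing them with the parentals, only the n allele has switched, so n is the middle locus and the order is ts – n – py.
Crossovers in the n–py interval produce the single-crossover classes py N TS and PY n ts (56 + 68 = 124) plus the double crossovers (14).
RF(n–py) = (124 + 14) / 500 = 138/500 = 0.2760 → 27.6 m.u.

27.6 m.u.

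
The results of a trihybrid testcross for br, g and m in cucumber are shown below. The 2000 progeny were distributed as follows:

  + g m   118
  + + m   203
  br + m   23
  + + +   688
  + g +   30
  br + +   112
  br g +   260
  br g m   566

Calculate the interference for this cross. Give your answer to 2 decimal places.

0.27

The two most frequent reciprocal classes, + + + and br g m, are the parental types, so the F1 was + + + / br g m.
The two rarest classes, + g + and br + m, are the double crossovers. Comparing them with the parentals, only the g allele has switched, so g is the middle locus and the order is br – g – m.
br–g: (230 + 53)/2000 = 0.1415; g–m: (463 + 53)/2000 = 0.2580.
Expected DCO frequency = 0.1415 × 0.2580 ≈ 0.03651; observed = 53/2000 ≈ 0.02650.
Coefficient of coincidence = 0.02650/0.03651 ≈ 0.73; interference = 1 − 0.73 = 0.27.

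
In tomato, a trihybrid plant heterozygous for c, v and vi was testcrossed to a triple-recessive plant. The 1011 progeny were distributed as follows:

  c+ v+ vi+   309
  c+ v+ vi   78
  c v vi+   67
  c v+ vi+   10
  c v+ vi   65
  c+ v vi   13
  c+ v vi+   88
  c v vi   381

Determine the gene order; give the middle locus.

c

The two most frequent reciprocal classes, c+ v+ vi+ and c v vi, are the parental types, so the F1 was c+ v+ vi+ / c v vi.
The two rarest classes, c v+ vi+ and c+ v vi, are the double crossovers. Comparing them with the parentals, only the c allele has switched, so c is the middle locus and the order is v – c – vi.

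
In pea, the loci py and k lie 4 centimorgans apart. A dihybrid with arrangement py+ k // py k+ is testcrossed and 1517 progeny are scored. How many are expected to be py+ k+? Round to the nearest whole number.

30

A map distance of 4 centimorgans corresponds to a recombination frequency of 0.040.
The F1 is py+ k / py k+, so py+ k+ is a recombinant gamete class with expected frequency r/2 = 0.040/2 = 0.0200.
Expected number = 0.0200 × 1517 = 30.34 ≈ 30.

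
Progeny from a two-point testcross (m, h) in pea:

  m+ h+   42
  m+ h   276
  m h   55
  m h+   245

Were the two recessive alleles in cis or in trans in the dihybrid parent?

trans

The two most frequent classes are m+ h (276) and m h+ (245); these are the parental (non-recombinant) types.
So the F1 carried m+ h on one chromosome and m h+ on the other — the recessive alleles are on opposite chromosomes (trans / repulsion).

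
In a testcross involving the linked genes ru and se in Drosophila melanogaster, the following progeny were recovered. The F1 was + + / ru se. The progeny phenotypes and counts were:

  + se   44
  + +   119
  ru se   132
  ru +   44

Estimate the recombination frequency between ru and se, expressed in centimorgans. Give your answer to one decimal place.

26.0 centimorgans

The recombinant classes are + se and ru +: 44 + 44 = 88.
Recombination frequency = 88/339 = 0.2596 ≈ 26.0%, i.e. 26.0 centimorgans.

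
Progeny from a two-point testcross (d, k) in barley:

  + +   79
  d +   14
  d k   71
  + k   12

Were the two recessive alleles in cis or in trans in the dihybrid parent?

The two most frequent classes are + + (79) and d k (71); these are the parental (non-recombinant) types.
So the F1 carried + + on one chromosome and d k on the other — the recessive alleles are on the same chromosome (cis / coupling).

cis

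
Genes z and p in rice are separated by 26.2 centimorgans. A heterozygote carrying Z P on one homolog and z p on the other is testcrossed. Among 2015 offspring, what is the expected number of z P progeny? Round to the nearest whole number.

264

A map distance of 26.2 centimorgans corresponds to a recombination frequency of 0.262.
The F1 is Z P / z p, so z P is a recombinant gamete class with expected frequency r/2 = 0.262/2 = 0.1310.
Expected number = 0.1310 × 2015 = 263.97 ≈ 264.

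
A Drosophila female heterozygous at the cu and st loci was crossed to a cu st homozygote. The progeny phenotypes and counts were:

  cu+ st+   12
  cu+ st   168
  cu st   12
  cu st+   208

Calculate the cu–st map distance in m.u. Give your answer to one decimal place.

The two most frequent classes, cu+ st (168) and cu st+ (208), are the parental types, so the F1 was cu+ st / cu st+.
The recombinant classes are cu+ st+ and cu st: 12 + 12 = 24.
Recombination frequency = 24/400 = 0.0600 ≈ 6.0%, i.e. 6.0 m.u.

6.0 m.u.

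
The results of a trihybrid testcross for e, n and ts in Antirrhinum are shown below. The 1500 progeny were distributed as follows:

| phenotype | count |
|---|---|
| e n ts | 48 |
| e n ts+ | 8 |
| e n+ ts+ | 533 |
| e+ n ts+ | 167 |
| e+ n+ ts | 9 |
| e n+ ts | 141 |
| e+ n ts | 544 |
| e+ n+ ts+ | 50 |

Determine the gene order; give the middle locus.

n

The two most frequent reciprocal classes, e+ n ts and e n+ ts+, are the parental types, so the F1 was e+ n ts / e n+ ts+.
The two rarest classes, e+ n+ ts and e n ts+, are the double crossovers. Comparing them with the parentals, only the n allele has switched, so n is the middle locus and the order is e – n – ts.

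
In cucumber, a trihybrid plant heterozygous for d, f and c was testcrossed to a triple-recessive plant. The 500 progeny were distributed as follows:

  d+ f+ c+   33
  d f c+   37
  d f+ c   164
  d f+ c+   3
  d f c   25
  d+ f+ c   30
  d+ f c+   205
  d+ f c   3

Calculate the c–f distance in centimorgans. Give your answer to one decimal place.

12.8 centimorgans

The two most frequent reciprocal classes, d f+ c and d+ f c+, are the parental types, so the F1 was d f+ c / d+ f c+.
The two rarest classes, d f+ c+ and d+ f c, are the double crossovers. Comparing them with the parentals, only the c allele has switched, so c is the middle locus and the order is f – c – d.
Crossovers in the f–c interval produce the single-crossover classes d f c and d+ f+ c+ (25 + 33 = 58) plus the double crossovers (6).
RF(f–c) = (58 + 6) / 500 = 64/500 = 0.1280 → 12.8 centimorgans.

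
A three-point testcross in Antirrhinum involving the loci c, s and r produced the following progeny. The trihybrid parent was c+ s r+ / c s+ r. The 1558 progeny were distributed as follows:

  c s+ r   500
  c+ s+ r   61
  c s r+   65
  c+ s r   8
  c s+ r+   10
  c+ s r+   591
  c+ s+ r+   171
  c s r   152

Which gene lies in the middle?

The two rarest classes, c+ s r and c s+ r+, are the double crossovers. Comparing them with the parentals, only the r allele has switched, so r is the middle locus and the order is s – r – c.

r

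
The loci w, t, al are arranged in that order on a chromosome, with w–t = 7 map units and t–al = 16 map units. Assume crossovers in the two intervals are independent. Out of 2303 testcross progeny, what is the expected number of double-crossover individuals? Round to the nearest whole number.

26

Map distances give recombination frequencies of 0.070 and 0.160 for the two intervals.
With no interference, expected double-crossover frequency = 0.070 × 0.160 = 0.01120.
Expected number = 0.01120 × 2303 = 25.79 ≈ 26.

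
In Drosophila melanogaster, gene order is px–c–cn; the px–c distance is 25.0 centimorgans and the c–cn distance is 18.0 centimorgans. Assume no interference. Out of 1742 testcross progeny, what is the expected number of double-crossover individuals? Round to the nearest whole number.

Map distances give recombination frequencies of 0.250 and 0.180 for the two intervals.
With no interference, expected double-crossover frequency = 0.250 × 0.180 = 0.04500.
Expected number = 0.04500 × 1742 = 78.39 ≈ 78.

78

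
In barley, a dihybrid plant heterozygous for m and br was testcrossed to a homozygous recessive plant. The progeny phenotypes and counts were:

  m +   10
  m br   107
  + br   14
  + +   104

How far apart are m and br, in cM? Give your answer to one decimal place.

10.2 cM

The two most frequent classes, + + (104) and m br (107), are the parental types, so the F1 was + + / m br.
The recombinant classes are + br and m +: 14 + 10 = 24.
Recombination frequency = 24/235 = 0.1021 ≈ 10.2%, i.e. 10.2 cM.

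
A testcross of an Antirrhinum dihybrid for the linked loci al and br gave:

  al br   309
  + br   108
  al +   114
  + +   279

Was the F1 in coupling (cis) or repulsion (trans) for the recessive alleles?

The two most frequent classes are + + (279) and al br (309); these are the parental (non-recombinant) types.
So the F1 carried + + on one chromosome and al br on the other — the recessive alleles are on the same chromosome (cis / coupling).

cis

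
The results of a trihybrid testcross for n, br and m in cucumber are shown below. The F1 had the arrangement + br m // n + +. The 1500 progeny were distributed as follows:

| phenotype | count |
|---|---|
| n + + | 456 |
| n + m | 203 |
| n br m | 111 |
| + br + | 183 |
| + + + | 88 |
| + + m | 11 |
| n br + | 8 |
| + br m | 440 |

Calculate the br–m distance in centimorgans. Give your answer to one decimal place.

The two rarest classes, + + m and n br +, are the double crossovers. Comparing them with the parentals, only the br allele has switched, so br is the middle locus and the order is n – br – m.
Crossovers in the br–m interval produce the single-crossover classes + br + and n + m (183 + 203 = 386) plus the double crossovers (19).
RF(br–m) = (386 + 19) / 1500 = 405/1500 = 0.2700 → 27.0 centimorgans.

27.0 centimorgans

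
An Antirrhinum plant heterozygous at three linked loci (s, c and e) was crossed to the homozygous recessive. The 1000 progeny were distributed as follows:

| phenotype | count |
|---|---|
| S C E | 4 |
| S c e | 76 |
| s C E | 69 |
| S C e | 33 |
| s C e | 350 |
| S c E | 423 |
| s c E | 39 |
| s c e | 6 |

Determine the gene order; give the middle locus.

The two most frequent reciprocal classes, S c E and s C e, are the parental types, so the F1 was S c E / s C e.
The two rarest classes, S C E and s c e, are the double crossovers. Comparing them with the parentals, only the c allele has switched, so c is the middle locus and the order is e – c – s.

c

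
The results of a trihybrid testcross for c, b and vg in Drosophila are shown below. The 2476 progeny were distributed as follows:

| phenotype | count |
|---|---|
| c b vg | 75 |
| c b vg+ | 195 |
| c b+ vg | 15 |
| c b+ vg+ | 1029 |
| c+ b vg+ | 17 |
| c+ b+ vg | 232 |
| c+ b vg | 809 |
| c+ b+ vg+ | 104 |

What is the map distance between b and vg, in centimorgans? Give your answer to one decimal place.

The two most frequent reciprocal classes, c+ b vg and c b+ vg+, are the parental types, so the F1 was c+ b vg / c b+ vg+.
The two rarest classes, c+ b vg+ and c b+ vg, are the double crossovers. Comparing them with the parentals, only the vg allele has switched, so vg is the middle locus and the order is b – vg – c.
Crossovers in the b–vg interval produce the single-crossover classes c+ b+ vg and c b vg+ (232 + 195 = 427) plus the double crossovers (32).
RF(b–vg) = (427 + 32) / 2476 = 459/2476 = 0.1854 → 18.5 centimorgans.

18.5 centimorgans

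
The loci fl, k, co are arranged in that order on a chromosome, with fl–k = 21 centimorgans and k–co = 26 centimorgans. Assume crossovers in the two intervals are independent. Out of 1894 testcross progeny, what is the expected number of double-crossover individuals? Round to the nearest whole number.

103

Map distances give recombination frequencies of 0.210 and 0.260 for the two intervals.
With no interference, expected double-crossover frequency = 0.210 × 0.260 = 0.05460.
Expected number = 0.05460 × 1894 = 103.41 ≈ 103.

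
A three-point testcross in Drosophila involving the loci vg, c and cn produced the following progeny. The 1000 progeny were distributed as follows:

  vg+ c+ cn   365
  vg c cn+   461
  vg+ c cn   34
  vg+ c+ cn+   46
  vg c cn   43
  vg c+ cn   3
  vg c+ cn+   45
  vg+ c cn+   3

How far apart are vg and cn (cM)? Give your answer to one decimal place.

9.5 cM

The two most frequent reciprocal classes, vg+ c+ cn and vg c cn+, are the parental types, so the F1 was vg+ c+ cn / vg c cn+.
The two rarest classes, vg c+ cn and vg+ c cn+, are the double crossovers. Comparing them with the parentals, only the vg allele has switched, so vg is the middle locus and the order is c – vg – cn.
Crossovers in the vg–cn interval produce the single-crossover classes vg+ c+ cn+ and vg c cn (46 + 43 = 89) plus the double crossovers (6).
RF(vg–cn) = (89 + 6) / 1000 = 95/1000 = 0.0950 → 9.5 cM.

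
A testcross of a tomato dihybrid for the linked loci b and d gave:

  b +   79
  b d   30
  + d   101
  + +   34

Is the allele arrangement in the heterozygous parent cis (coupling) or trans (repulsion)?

The two most frequent classes are + d (101) and b + (79); these are the parental (non-recombinant) types.
So the F1 carried + d on one chromosome and b + on the other — the recessive alleles are on opposite chromosomes (trans / repulsion).

trans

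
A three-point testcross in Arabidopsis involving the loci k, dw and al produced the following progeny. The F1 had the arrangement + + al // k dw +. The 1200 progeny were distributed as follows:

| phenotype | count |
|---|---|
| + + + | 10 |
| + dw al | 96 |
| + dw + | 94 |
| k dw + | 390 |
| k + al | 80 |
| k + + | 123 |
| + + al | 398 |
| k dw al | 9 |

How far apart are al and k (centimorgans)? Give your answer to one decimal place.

16.1 centimorgans

The two rarest classes, + + + and k dw al, are the double crossovers. Comparing them with the parentals, only the al allele has switched, so al is the middle locus and the order is k – al – dw.
Crossovers in the k–al interval produce the single-crossover classes k + al and + dw + (80 + 94 = 174) plus the double crossovers (19).
RF(k–al) = (174 + 19) / 1200 = 193/1200 = 0.1608 → 16.1 centimorgans.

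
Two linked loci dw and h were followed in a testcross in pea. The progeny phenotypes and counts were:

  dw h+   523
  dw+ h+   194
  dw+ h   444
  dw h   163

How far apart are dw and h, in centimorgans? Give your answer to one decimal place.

27.0 centimorgans

The two most frequent classes, dw+ h (444) and dw h+ (523), are the parental types, so the F1 was dw+ h / dw h+.
The recombinant classes are dw+ h+ and dw h: 194 + 163 = 357.
Recombination frequency = 357/1324 = 0.2696 ≈ 27.0%, i.e. 27.0 centimorgans.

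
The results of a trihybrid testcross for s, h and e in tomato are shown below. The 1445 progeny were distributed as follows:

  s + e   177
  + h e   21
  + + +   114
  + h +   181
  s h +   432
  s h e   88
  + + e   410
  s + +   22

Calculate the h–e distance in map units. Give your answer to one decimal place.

The two most frequent reciprocal classes, s h + and + + e, are the parental types, so the F1 was s h + / + + e.
The two rarest classes, s + + and + h e, are the double crossovers. Comparing them with the parentals, only the h allele has switched, so h is the middle locus and the order is s – h – e.
Crossovers in the h–e interval produce the single-crossover classes s h e and + + + (88 + 114 = 202) plus the double crossovers (43).
RF(h–e) = (202 + 43) / 1445 = 245/1445 = 0.1696 → 17.0 map units.

17.0 map units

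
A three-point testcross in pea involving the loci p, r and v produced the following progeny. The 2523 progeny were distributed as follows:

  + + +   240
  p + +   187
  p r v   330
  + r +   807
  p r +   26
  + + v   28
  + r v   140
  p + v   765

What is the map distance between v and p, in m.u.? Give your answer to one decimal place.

15.1 m.u.

The two most frequent reciprocal classes, p + v and + r +, are the parental types, so the F1 was p + v / + r +.
The two rarest classes, + + v and p r +, are the double crossovers. Comparing them with the parentals, only the p allele has switched, so p is the middle locus and the order is r – p – v.
Crossovers in the p–v interval produce the single-crossover classes p + + and + r v (187 + 140 = 327) plus the double crossovers (54).
RF(p–v) = (327 + 54) / 2523 = 381/2523 = 0.1510 → 15.1 m.u.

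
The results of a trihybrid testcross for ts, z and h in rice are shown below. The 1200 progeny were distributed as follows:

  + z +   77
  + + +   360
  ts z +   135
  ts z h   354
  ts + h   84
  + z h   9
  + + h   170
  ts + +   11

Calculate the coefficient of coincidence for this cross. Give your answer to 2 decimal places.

The two most frequent reciprocal classes, ts z h and + + +, are the parental types, so the F1 was ts z h / + + +.
The two rarest classes, + z h and ts + +, are the double crossovers. Comparing them with the parentals, only the ts allele has switched, so ts is the middle locus and the order is h – ts – z.
h–ts: (305 + 20)/1200 = 0.2708; ts–z: (161 + 20)/1200 = 0.1508.
Expected DCO frequency = 0.2708 × 0.1508 ≈ 0.04084; observed = 20/1200 ≈ 0.01667.
Coefficient of coincidence = 0.01667/0.04084 ≈ 0.41.

0.41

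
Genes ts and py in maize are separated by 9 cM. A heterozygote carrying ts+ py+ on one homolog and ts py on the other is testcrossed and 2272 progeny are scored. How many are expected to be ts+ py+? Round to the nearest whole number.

1034

A map distance of 9 cM corresponds to a recombination frequency of 0.090.
The F1 is ts+ py+ / ts py, so ts+ py+ is a parental gamete class with expected frequency (1 − r)/2 = 0.910/2 = 0.4550.
Expected number = 0.4550 × 2272 = 1033.76 ≈ 1034.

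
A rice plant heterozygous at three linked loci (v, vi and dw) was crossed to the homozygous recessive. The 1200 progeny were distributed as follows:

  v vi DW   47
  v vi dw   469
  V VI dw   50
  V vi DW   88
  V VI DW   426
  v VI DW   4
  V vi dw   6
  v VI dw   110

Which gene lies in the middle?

v

The two most frequent reciprocal classes, V VI DW and v vi dw, are the parental types, so the F1 was V VI DW / v vi dw.
The two rarest classes, v VI DW and V vi dw, are the double crossovers. Comparing them with the parentals, only the v allele has switched, so v is the middle locus and the order is dw – v – vi.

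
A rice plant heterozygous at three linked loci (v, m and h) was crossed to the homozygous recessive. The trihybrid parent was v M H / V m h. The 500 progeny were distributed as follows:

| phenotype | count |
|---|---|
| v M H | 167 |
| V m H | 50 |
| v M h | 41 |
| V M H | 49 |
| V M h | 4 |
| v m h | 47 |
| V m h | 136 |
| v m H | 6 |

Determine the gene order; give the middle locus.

m

The two rarest classes, v m H and V M h, are the double crossovers. Comparing them with the parentals, only the m allele has switched, so m is the middle locus and the order is v – m – h.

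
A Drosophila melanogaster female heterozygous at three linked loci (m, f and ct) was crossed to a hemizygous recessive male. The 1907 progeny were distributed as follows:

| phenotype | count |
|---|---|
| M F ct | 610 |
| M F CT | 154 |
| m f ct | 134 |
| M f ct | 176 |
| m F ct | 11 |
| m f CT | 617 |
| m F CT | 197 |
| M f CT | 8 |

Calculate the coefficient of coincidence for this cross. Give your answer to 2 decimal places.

The two most frequent reciprocal classes, m f CT and M F ct, are the parental types, so the F1 was m f CT / M F ct.
The two rarest classes, M f CT and m F ct, are the double crossovers. Comparing them with the parentals, only the m allele has switched, so m is the middle locus and the order is ct – m – f.
ct–m: (288 + 19)/1907 = 0.1610; m–f: (373 + 19)/1907 = 0.2056.
Expected DCO frequency = 0.1610 × 0.2056 ≈ 0.03310; observed = 19/1907 ≈ 0.00996.
Coefficient of coincidence = 0.00996/0.03310 ≈ 0.30.

0.30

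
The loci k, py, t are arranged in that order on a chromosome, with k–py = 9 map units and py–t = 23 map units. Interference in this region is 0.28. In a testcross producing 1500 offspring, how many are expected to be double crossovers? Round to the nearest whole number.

Map distances give recombination frequencies of 0.090 and 0.230 for the two intervals.
With interference 0.28 (so coincidence = 0.72), expected double-crossover frequency = 0.090 × 0.230 × 0.72 = 0.01490.
Expected number = 0.01490 × 1500 = 22.36 ≈ 22.

22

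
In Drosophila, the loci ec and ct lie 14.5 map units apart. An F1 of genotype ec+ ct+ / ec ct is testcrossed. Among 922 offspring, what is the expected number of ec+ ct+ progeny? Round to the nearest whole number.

394

A map distance of 14.5 map units corresponds to a recombination frequency of 0.145.
The F1 is ec+ ct+ / ec ct, so ec+ ct+ is a parental gamete class with expected frequency (1 − r)/2 = 0.855/2 = 0.4275.
Expected number = 0.4275 × 922 = 394.15 ≈ 394.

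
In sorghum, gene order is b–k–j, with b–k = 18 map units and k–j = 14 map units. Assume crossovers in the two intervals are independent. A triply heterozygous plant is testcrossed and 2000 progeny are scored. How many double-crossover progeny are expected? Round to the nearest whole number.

50

Map distances give recombination frequencies of 0.180 and 0.140 for the two intervals.
With no interference, expected double-crossover frequency = 0.180 × 0.140 = 0.02520.
Expected number = 0.02520 × 2000 = 50.40 ≈ 50.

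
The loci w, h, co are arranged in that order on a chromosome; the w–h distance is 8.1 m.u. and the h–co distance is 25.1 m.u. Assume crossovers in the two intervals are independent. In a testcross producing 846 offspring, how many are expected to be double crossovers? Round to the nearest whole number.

17

Map distances give recombination frequencies of 0.081 and 0.251 for the two intervals.
With no interference, expected double-crossover frequency = 0.081 × 0.251 = 0.02033.
Expected number = 0.02033 × 846 = 17.20 ≈ 17.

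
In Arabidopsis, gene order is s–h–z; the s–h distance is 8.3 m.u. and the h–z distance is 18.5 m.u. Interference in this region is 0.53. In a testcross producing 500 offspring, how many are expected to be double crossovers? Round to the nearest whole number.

Map distances give recombination frequencies of 0.083 and 0.185 for the two intervals.
With interference 0.53 (so coincidence = 0.47), expected double-crossover frequency = 0.083 × 0.185 × 0.47 = 0.00722.
Expected number = 0.00722 × 500 = 3.61 ≈ 4.

4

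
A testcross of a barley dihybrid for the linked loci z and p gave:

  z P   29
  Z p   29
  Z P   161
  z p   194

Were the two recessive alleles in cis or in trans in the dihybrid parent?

cis

The two most frequent classes are Z P (161) and z p (194); these are the parental (non-recombinant) types.
So the F1 carried Z P on one chromosome and z p on the other — the recessive alleles are on the same chromosome (cis / coupling).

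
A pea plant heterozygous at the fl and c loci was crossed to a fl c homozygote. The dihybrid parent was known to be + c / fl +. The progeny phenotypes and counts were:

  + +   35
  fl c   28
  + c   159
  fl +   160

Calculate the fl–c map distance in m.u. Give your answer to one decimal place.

The recombinant classes are + + and fl c: 35 + 28 = 63.
Recombination frequency = 63/382 = 0.1649 ≈ 16.5%, i.e. 16.5 m.u.

16.5 m.u.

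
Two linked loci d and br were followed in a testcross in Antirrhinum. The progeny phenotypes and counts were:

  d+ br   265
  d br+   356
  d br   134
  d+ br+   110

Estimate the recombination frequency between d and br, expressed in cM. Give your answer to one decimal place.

28.2 cM

The two most frequent classes, d+ br (265) and d br+ (356), are the parental types, so the F1 was d+ br / d br+.
The recombinant classes are d+ br+ and d br: 110 + 134 = 244.
Recombination frequency = 244/865 = 0.2821 ≈ 28.2%, i.e. 28.2 cM.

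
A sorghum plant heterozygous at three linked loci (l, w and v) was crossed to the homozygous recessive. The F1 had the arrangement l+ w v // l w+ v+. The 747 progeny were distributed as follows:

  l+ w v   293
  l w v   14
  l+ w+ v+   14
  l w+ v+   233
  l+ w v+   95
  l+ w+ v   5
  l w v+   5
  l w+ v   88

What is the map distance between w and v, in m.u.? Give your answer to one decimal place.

25.8 m.u.

The two rarest classes, l+ w+ v and l w v+, are the double crossovers. Comparing them with the parentals, only the w allele has switched, so w is the middle locus and the order is l – w – v.
Crossovers in the w–v interval produce the single-crossover classes l+ w v+ and l w+ v (95 + 88 = 183) plus the double crossovers (10).
RF(w–v) = (183 + 10) / 747 = 193/747 = 0.2584 → 25.8 m.u.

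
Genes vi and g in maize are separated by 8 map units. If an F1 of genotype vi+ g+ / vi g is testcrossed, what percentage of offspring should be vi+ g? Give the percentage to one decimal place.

A map distance of 8 map units corresponds to a recombination frequency of 0.080.
The F1 is vi+ g+ / vi g, so vi+ g is a recombinant gamete class with expected frequency r/2 = 0.080/2 = 0.0400.
That is 0.0400 = 4.0% of the progeny.

4.0%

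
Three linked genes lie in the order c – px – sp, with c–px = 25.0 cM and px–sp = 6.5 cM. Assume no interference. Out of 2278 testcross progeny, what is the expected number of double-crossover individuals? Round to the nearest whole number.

37

Map distances give recombination frequencies of 0.250 and 0.065 for the two intervals.
With no interference, expected double-crossover frequency = 0.250 × 0.065 = 0.01625.
Expected number = 0.01625 × 2278 = 37.02 ≈ 37.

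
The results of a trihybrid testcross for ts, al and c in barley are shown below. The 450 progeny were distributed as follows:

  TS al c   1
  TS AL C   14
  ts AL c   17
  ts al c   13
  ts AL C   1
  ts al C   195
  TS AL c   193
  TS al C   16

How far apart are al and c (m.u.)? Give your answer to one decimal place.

The two most frequent reciprocal classes, ts al C and TS AL c, are the parental types, so the F1 was ts al C / TS AL c.
The two rarest classes, ts AL C and TS al c, are the double crossovers. Comparing them with the parentals, only the al allele has switched, so al is the middle locus and the order is ts – al – c.
Crossovers in the al–c interval produce the single-crossover classes ts al c and TS AL C (13 + 14 = 27) plus the double crossovers (2).
RF(al–c) = (27 + 2) / 450 = 29/450 = 0.0644 → 6.4 m.u.

6.4 m.u.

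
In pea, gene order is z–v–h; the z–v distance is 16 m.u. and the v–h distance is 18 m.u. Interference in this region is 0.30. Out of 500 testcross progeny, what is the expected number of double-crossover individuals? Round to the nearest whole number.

Map distances give recombination frequencies of 0.160 and 0.180 for the two intervals.
With interference 0.30 (so coincidence = 0.70), expected double-crossover frequency = 0.160 × 0.180 × 0.70 = 0.02016.
Expected number = 0.02016 × 500 = 10.08 ≈ 10.

10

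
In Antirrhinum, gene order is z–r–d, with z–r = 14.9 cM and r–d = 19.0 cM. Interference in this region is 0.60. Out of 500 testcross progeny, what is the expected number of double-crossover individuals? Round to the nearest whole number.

6

Map distances give recombination frequencies of 0.149 and 0.190 for the two intervals.
With interference 0.60 (so coincidence = 0.40), expected double-crossover frequency = 0.149 × 0.190 × 0.40 = 0.01132.
Expected number = 0.01132 × 500 = 5.66 ≈ 6.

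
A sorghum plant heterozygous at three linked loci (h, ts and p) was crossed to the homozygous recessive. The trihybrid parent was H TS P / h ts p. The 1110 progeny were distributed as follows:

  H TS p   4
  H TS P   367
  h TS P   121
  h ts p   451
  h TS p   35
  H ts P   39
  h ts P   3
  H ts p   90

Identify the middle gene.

p

The two rarest classes, H TS p and h ts P, are the double crossovers. Comparing them with the parentals, only the p allele has switched, so p is the middle locus and the order is ts – p – h.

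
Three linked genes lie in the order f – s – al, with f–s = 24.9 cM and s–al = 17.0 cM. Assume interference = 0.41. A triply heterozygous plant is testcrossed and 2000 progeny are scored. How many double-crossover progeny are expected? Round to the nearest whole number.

50

Map distances give recombination frequencies of 0.249 and 0.170 for the two intervals.
With interference 0.41 (so coincidence = 0.59), expected double-crossover frequency = 0.249 × 0.170 × 0.59 = 0.02497.
Expected number = 0.02497 × 2000 = 49.95 ≈ 50.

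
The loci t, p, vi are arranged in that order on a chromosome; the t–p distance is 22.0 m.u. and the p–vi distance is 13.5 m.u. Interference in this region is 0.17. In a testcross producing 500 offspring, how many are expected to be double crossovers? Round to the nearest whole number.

12

Map distances give recombination frequencies of 0.220 and 0.135 for the two intervals.
With interference 0.17 (so coincidence = 0.83), expected double-crossover frequency = 0.220 × 0.135 × 0.83 = 0.02465.
Expected number = 0.02465 × 500 = 12.33 ≈ 12.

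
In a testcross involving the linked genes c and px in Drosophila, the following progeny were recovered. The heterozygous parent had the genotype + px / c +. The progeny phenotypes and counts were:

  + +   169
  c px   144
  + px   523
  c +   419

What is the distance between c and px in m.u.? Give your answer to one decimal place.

24.9 m.u.

The recombinant classes are + + and c px: 169 + 144 = 313.
Recombination frequency = 313/1255 = 0.2494 ≈ 24.9%, i.e. 24.9 m.u.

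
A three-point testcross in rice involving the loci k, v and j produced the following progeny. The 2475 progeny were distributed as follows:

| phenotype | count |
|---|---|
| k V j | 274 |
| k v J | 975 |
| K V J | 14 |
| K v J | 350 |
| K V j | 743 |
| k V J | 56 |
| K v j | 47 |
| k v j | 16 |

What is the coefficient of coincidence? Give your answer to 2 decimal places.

0.85

The two most frequent reciprocal classes, K V j and k v J, are the parental types, so the F1 was K V j / k v J.
The two rarest classes, K V J and k v j, are the double crossovers. Comparing them with the parentals, only the j allele has switched, so j is the middle locus and the order is k – j – v.
k–j: (624 + 30)/2475 = 0.2642; j–v: (103 + 30)/2475 = 0.0537.
Expected DCO frequency = 0.2642 × 0.0537 ≈ 0.01419; observed = 30/2475 ≈ 0.01212.
Coefficient of coincidence = 0.01212/0.01419 ≈ 0.85.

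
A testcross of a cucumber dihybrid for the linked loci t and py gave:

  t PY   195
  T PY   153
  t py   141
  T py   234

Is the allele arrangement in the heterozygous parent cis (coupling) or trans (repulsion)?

The two most frequent classes are T py (234) and t PY (195); these are the parental (non-recombinant) types.
So the F1 carried T py on one chromosome and t PY on the other — the recessive alleles are on opposite chromosomes (trans / repulsion).

trans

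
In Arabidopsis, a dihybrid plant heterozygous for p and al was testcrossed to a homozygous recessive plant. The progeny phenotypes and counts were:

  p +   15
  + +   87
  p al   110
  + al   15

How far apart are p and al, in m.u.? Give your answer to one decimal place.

13.2 m.u.

The two most frequent classes, + + (87) and p al (110), are the parental types, so the F1 was + + / p al.
The recombinant classes are + al and p +: 15 + 15 = 30.
Recombination frequency = 30/227 = 0.1322 ≈ 13.2%, i.e. 13.2 m.u.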